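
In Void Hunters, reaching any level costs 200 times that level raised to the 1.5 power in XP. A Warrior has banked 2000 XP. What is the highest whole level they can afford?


XP = 200 * level^1.5, so level = (XP / 200)^(1/1.5)
= (2000 / 200)^(1/1.5)
= 10.0^0.6667
= 4.6416
Floor: level = 4

level 4


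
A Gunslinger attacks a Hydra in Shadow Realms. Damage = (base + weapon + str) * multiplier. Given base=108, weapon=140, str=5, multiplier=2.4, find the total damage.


Sum base + weapon + str = 108 + 140 + 5 = 253
Multiply by 2.4:
253 * 2.4 = 607.2

607.2 damage


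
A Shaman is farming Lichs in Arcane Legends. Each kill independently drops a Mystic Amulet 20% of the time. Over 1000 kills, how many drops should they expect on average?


Expected drops = kills * (drop_rate / 100)
= 1000 * (20 / 100)
= 1000 * 0.2
= 200.0

200.0 drops


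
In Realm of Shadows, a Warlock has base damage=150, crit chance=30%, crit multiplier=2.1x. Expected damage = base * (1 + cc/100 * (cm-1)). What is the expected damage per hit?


E[dmg] = base * (1 + crit_chance * (crit_mult - 1))
cc as decimal = 30/100 = 0.3
cm - 1 = 2.1 - 1 = 1.1
Bonus factor = 0.3 * 1.1 = 0.33
Total multiplier = 1 + 0.33 = 1.33
Expected damage = 150 * 1.33 = 199.50

199.50 damage


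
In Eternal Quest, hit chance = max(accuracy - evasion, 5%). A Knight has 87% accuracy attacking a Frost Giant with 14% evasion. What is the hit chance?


accuracy - evasion = 87 - 14 = 73
Apply floor: max(73, 5) = 73
Hit chance = 73%

73%


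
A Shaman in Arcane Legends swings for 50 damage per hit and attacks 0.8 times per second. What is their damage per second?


DPS = damage * attack_speed
= 50 * 0.8
= 40.0

40.0 DPS


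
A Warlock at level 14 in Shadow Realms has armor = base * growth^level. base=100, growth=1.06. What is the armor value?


value = base * growth^level
= 100 * 1.06^14
= 100 * 2.260904
= 226.09

226.09 armor


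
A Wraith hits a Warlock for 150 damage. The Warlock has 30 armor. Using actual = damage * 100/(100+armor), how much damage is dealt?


actual = 150 * 100 / (100 + 30)
= 150 * 100 / 130
= 15000 / 130
= 115.38

115.38 damage


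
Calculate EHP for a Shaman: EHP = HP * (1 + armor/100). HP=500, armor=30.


EHP = 500 * (1 + 30/100)
= 500 * (1 + 0.3)
= 500 * 1.3
= 650.0

650.0 EHP


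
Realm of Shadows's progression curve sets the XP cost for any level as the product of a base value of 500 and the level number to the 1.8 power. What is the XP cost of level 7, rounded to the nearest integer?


XP = 500 * level^1.8
Substitute level = 7:
XP = 500 * 7^1.8
= 500 * 33.2029
= 16601

16601 XP


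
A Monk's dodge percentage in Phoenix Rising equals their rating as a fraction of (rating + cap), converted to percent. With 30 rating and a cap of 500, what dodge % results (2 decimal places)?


dodge% = 30 / (30 + 500) * 100
= 30 / 530 * 100
= 0.056604 * 100
= 5.66%

5.66%


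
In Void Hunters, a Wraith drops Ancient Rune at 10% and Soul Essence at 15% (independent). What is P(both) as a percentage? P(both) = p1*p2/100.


For independent events, P(both) = P(A) * P(B)
= 10% * 15%
= 150 / 100 %
= 1.5%

1.5%


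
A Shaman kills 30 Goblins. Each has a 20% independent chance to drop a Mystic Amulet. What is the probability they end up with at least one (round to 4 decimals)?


P(at least one) = 1 - P(none) = 1 - (1-p)^n
p = 20/100 = 0.2
1 - p = 0.8
(1 - p)^30 = 0.8^30 = 0.001238
P(at least one) = 1 - 0.001238 = 0.9988

0.9988


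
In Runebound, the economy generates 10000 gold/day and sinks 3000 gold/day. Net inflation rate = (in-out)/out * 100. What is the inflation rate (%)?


Net gold = 10000 - 3000 = 7000
Inflation rate = net / sunk * 100 = 7000 / 3000 * 100
= 2.333333 * 100
= 233.33%

233.33%


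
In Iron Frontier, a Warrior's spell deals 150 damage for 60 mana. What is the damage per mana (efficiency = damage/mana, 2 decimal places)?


Efficiency = damage / mana
= 150 / 60
= 2.50

2.50 dmg/mana


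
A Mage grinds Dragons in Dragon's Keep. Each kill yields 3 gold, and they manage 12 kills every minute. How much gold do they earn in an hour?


Gold per minute = 3 * 12 = 36
Gold per hour = 36 * 60 = 2160

2160 gold/hour


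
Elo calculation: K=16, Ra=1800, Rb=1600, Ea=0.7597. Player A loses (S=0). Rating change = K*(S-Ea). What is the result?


Elo update: delta = K * (S - Ea), where S = 0 (loses)
S - Ea = 0 - 0.7597 = -0.7597
Rating change = 16 * -0.7597
= -12.16

-12.16 rating points


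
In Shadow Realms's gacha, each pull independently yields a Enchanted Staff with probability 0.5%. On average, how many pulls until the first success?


Expected pulls for a geometric distribution = 1/p = 100 / rate%
= 100 / 0.5
= 200.0

200.0 pulls


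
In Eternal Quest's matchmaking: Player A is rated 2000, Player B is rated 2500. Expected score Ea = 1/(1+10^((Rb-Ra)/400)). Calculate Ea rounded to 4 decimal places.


Elo expected score: Ea = 1/(1 + 10^((Rb-Ra)/400))
Rb - Ra = 2500 - 2000 = 500
(Rb-Ra)/400 = 500/400 = 1.25
10^1.25 = 17.782794
Ea = 1/(1 + 17.782794) = 1/18.782794 = 0.0532

0.0532


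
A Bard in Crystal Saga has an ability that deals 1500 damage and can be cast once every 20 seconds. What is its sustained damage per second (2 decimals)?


DPS = damage / cooldown
= 1500 / 20
= 75.00

75.00 DPS


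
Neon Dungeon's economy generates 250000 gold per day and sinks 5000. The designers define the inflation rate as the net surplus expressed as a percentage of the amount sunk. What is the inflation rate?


Net gold = 250000 - 5000 = 245000
Inflation rate = net / sunk * 100 = 245000 / 5000 * 100
= 49.0 * 100
= 4900.00%

4900.00%


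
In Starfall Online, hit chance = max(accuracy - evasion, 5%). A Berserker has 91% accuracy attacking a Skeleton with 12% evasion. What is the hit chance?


accuracy - evasion = 91 - 12 = 79
Apply floor: max(79, 5) = 79
Hit chance = 79%

79%


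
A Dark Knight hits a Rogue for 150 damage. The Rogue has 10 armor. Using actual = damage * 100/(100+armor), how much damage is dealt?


actual = 150 * 100 / (100 + 10)
= 150 * 100 / 110
= 15000 / 110
= 136.36

136.36 damage


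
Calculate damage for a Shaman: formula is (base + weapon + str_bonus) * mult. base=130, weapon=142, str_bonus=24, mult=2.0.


Sum base + weapon + str = 130 + 142 + 24 = 296
Multiply by 2.0:
296 * 2.0 = 592.0

592.0 damage


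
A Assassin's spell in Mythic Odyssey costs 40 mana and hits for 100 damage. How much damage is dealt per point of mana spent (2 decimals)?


Efficiency = damage / mana
= 100 / 40
= 2.50

2.50 dmg/mana


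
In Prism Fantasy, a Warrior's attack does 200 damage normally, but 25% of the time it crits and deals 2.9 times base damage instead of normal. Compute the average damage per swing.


E[dmg] = base * (1 + crit_chance * (crit_mult - 1))
cc as decimal = 25/100 = 0.25
cm - 1 = 2.9 - 1 = 1.9
Bonus factor = 0.25 * 1.9 = 0.475
Total multiplier = 1 + 0.475 = 1.475
Expected damage = 200 * 1.475 = 295.00

295.00 damage


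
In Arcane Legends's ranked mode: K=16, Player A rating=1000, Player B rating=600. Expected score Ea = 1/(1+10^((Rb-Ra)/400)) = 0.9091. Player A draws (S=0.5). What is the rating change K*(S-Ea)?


Elo update: delta = K * (S - Ea), where S = 0.5 (draws)
S - Ea = 0.5 - 0.9091 = -0.4091
Rating change = 16 * -0.4091
= -6.55

-6.55 rating points


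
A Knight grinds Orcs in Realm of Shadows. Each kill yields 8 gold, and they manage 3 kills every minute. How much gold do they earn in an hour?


Gold per minute = 8 * 3 = 24
Gold per hour = 24 * 60 = 1440

1440 gold/hour


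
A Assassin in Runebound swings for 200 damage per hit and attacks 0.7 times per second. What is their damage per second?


DPS = damage * attack_speed
= 200 * 0.7
= 140.0

140.0 DPS


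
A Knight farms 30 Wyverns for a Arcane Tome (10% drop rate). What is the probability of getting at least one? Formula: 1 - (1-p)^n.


P(at least one) = 1 - P(none) = 1 - (1-p)^n
p = 10/100 = 0.1
1 - p = 0.9
(1 - p)^30 = 0.9^30 = 0.042391
P(at least one) = 1 - 0.042391 = 0.9576

0.9576


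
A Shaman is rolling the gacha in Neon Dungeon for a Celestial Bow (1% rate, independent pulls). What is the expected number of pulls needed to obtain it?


Expected pulls for a geometric distribution = 1/p = 100 / rate%
= 100 / 1
= 100.0

100.0 pulls


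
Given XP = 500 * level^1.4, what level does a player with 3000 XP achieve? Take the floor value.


XP = 500 * level^1.4, so level = (XP / 500)^(1/1.4)
= (3000 / 500)^(1/1.4)
= 6.0^0.7143
= 3.596
Floor: level = 3

level 3


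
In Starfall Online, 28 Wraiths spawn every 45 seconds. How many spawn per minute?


Spawns per minute = count * (60 / interval)
= 28 * (60 / 45)
= 28 * 1.3333
= 37.33

37.33 per minute


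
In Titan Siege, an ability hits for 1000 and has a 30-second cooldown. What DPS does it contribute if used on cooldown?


DPS = damage / cooldown
= 1000 / 30
= 33.33

33.33 DPS


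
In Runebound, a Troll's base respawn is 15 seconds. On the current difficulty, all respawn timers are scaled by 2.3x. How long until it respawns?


Respawn time = base * multiplier
= 15 * 2.3
= 34.5 seconds

34.5 seconds


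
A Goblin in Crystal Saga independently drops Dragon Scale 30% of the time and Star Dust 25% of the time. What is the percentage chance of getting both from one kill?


For independent events, P(both) = P(A) * P(B)
= 30% * 25%
= 750 / 100 %
= 7.5%

7.5%


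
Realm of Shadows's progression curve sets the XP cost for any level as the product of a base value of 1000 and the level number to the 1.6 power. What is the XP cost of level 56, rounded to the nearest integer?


XP = 1000 * level^1.6
Substitute level = 56:
XP = 1000 * 56^1.6
= 1000 * 626.7594
= 626759

626759 XP


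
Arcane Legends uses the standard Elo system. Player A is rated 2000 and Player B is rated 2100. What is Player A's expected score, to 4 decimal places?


Elo expected score: Ea = 1/(1 + 10^((Rb-Ra)/400))
Rb - Ra = 2100 - 2000 = 100
(Rb-Ra)/400 = 100/400 = 0.25
10^0.25 = 1.778279
Ea = 1/(1 + 1.778279) = 1/2.778279 = 0.3599

0.3599


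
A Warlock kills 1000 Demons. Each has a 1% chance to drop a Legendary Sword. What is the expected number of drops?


Expected drops = kills * (drop_rate / 100)
= 1000 * (1 / 100)
= 1000 * 0.01
= 10.0

10.0 drops


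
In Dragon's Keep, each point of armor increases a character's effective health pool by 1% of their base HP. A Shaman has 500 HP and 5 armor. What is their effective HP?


EHP = 500 * (1 + 5/100)
= 500 * (1 + 0.05)
= 500 * 1.05
= 525.0

525.0 EHP


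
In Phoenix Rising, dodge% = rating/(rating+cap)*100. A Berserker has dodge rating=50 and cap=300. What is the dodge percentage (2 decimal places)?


dodge% = 50 / (50 + 300) * 100
= 50 / 350 * 100
= 0.142857 * 100
= 14.29%

14.29%


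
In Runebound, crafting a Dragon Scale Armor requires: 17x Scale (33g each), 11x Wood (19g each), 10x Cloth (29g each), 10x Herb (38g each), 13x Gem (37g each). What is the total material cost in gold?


Cost breakdown:
  Scale: 17 * 33 = 561
  Wood: 11 * 19 = 209
  Cloth: 10 * 29 = 290
  Herb: 10 * 38 = 380
  Gem: 13 * 37 = 481
Total = 561 + 209 + 290 + 380 + 481 = 1921

1921 gold


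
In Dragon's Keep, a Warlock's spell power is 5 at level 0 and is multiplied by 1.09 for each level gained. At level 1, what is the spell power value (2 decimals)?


value = base * growth^level
= 5 * 1.09^1
= 5 * 1.09
= 5.45

5.45 spell power


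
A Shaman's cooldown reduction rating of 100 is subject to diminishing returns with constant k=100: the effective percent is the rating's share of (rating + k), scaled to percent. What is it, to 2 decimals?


effective% = rating / (rating + k) * 100
= 100 / (100 + 100) * 100
= 100 / 200 * 100
= 0.5 * 100
= 50.00%

50.00%


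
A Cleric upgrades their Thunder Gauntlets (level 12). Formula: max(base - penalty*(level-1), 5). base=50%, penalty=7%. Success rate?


raw_rate = 50 - 7 * (12 - 1)
= 50 - 7 * 11
= 50 - 77
= -27
Apply floor: max(-27, 5) = 5%

5%


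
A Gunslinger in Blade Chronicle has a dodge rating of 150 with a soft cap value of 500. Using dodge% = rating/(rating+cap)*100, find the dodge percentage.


dodge% = 150 / (150 + 500) * 100
= 150 / 650 * 100
= 0.230769 * 100
= 23.08%

23.08%


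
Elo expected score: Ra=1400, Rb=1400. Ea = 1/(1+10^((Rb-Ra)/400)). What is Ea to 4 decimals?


Elo expected score: Ea = 1/(1 + 10^((Rb-Ra)/400))
Rb - Ra = 1400 - 1400 = 0
(Rb-Ra)/400 = 0/400 = 0.0
10^0.0 = 1.0
Ea = 1/(1 + 1.0) = 1/2.0 = 0.5000

0.5000


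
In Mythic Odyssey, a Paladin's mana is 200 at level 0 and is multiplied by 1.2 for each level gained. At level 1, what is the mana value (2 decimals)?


value = base * growth^level
= 200 * 1.2^1
= 200 * 1.2
= 240.00

240.00 mana


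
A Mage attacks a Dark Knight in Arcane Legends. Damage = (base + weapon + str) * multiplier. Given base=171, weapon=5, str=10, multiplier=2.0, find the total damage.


Sum base + weapon + str = 171 + 5 + 10 = 186
Multiply by 2.0:
186 * 2.0 = 372.0

372.0 damage


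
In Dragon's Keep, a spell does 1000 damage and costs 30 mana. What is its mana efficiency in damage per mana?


Efficiency = damage / mana
= 1000 / 30
= 33.33

33.33 dmg/mana


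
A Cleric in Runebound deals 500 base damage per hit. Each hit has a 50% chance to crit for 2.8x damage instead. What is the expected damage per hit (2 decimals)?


E[dmg] = base * (1 + crit_chance * (crit_mult - 1))
cc as decimal = 50/100 = 0.5
cm - 1 = 2.8 - 1 = 1.8
Bonus factor = 0.5 * 1.8 = 0.9
Total multiplier = 1 + 0.9 = 1.9
Expected damage = 500 * 1.9 = 950.00

950.00 damage


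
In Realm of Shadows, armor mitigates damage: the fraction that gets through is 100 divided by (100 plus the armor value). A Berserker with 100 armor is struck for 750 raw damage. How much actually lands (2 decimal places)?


actual = 750 * 100 / (100 + 100)
= 750 * 100 / 200
= 75000 / 200
= 375.00

375.00 damage


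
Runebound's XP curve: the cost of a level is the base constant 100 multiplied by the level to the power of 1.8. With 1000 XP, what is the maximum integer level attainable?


XP = 100 * level^1.8, so level = (XP / 100)^(1/1.8)
= (1000 / 100)^(1/1.8)
= 10.0^0.5556
= 3.5938
Floor: level = 3

level 3


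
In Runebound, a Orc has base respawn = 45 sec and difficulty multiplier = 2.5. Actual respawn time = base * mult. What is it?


Respawn time = base * multiplier
= 45 * 2.5
= 112.5 seconds

112.5 seconds


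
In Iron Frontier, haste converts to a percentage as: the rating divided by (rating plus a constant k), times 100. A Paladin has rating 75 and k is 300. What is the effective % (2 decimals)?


effective% = rating / (rating + k) * 100
= 75 / (75 + 300) * 100
= 75 / 375 * 100
= 0.2 * 100
= 20.00%

20.00%


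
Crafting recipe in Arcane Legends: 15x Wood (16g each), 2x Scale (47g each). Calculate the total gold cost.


Cost breakdown:
  Wood: 15 * 16 = 240
  Scale: 2 * 47 = 94
Total = 240 + 94 = 334

334 gold


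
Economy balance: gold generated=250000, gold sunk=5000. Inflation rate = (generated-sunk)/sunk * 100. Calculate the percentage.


Net gold = 250000 - 5000 = 245000
Inflation rate = net / sunk * 100 = 245000 / 5000 * 100
= 49.0 * 100
= 4900.00%

4900.00%


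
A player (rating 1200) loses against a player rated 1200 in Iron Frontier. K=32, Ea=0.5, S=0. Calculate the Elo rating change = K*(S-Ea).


Elo update: delta = K * (S - Ea), where S = 0 (loses)
S - Ea = 0 - 0.5 = -0.5
Rating change = 32 * -0.5
= -16.00

-16.00 rating points


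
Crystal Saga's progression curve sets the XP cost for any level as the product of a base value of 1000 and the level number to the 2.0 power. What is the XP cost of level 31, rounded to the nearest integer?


XP = 1000 * level^2.0
Substitute level = 31:
XP = 1000 * 31^2.0
= 1000 * 961.0
= 961000

961000 XP


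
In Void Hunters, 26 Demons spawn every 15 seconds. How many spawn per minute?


Spawns per minute = count * (60 / interval)
= 26 * (60 / 15)
= 26 * 4.0
= 104.0

104.0 per minute


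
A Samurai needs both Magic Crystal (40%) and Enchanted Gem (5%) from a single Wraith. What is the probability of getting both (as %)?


For independent events, P(both) = P(A) * P(B)
= 40% * 5%
= 200 / 100 %
= 2.0%

2.0%


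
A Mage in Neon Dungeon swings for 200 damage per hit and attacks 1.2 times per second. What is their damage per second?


DPS = damage * attack_speed
= 200 * 1.2
= 240.0

240.0 DPS


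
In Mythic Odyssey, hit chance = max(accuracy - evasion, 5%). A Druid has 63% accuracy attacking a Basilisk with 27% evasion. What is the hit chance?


accuracy - evasion = 63 - 27 = 36
Apply floor: max(36, 5) = 36
Hit chance = 36%

36%


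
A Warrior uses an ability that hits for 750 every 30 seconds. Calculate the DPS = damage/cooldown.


DPS = damage / cooldown
= 750 / 30
= 25.00

25.00 DPS


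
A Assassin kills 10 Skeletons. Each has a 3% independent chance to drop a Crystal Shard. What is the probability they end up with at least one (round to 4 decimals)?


P(at least one) = 1 - P(none) = 1 - (1-p)^n
p = 3/100 = 0.03
1 - p = 0.97
(1 - p)^10 = 0.97^10 = 0.737424
P(at least one) = 1 - 0.737424 = 0.2626

0.2626


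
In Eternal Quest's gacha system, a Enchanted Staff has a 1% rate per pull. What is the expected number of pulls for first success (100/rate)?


Expected pulls for a geometric distribution = 1/p = 100 / rate%
= 100 / 1
= 100.0

100.0 pulls


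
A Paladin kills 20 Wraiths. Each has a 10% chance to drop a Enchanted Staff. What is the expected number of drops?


Expected drops = kills * (drop_rate / 100)
= 20 * (10 / 100)
= 20 * 0.1
= 2.0

2.0 drops


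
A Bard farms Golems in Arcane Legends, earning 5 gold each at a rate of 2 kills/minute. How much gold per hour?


Gold per minute = 5 * 2 = 10
Gold per hour = 10 * 60 = 600

600 gold/hour


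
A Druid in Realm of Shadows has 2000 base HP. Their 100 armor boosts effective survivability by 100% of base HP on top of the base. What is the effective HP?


EHP = 2000 * (1 + 100/100)
= 2000 * (1 + 1.0)
= 2000 * 2.0
= 4000.0

4000.0 EHP


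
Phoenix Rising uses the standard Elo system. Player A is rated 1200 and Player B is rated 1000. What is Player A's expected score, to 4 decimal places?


Elo expected score: Ea = 1/(1 + 10^((Rb-Ra)/400))
Rb - Ra = 1000 - 1200 = -200
(Rb-Ra)/400 = -200/400 = -0.5
10^-0.5 = 0.316228
Ea = 1/(1 + 0.316228) = 1/1.316228 = 0.7597

0.7597


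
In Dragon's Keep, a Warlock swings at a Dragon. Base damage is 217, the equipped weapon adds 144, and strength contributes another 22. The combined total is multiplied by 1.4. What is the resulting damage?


Sum base + weapon + str = 217 + 144 + 22 = 383
Multiply by 1.4:
383 * 1.4 = 536.2

536.2 damage


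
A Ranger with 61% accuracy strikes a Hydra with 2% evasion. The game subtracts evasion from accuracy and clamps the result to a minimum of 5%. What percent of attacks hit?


accuracy - evasion = 61 - 2 = 59
Apply floor: max(59, 5) = 59
Hit chance = 59%

59%


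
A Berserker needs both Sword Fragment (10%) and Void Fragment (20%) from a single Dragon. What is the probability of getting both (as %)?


For independent events, P(both) = P(A) * P(B)
= 10% * 20%
= 200 / 100 %
= 2.0%

2.0%


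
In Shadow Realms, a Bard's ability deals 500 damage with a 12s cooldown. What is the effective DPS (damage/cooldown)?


DPS = damage / cooldown
= 500 / 12
= 41.67

41.67 DPS


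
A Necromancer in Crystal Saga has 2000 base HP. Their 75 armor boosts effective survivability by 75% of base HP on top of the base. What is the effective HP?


EHP = 2000 * (1 + 75/100)
= 2000 * (1 + 0.75)
= 2000 * 1.75
= 3500.0

3500.0 EHP


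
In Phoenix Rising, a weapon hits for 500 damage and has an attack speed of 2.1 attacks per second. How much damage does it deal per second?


DPS = damage * attack_speed
= 500 * 2.1
= 1050.0

1050.0 DPS


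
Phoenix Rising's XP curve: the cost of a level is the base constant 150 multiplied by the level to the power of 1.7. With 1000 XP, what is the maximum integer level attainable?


XP = 150 * level^1.7, so level = (XP / 150)^(1/1.7)
= (1000 / 150)^(1/1.7)
= 6.6667^0.5882
= 3.0525
Floor: level = 3

level 3


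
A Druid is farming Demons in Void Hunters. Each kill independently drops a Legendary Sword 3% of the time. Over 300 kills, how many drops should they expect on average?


Expected drops = kills * (drop_rate / 100)
= 300 * (3 / 100)
= 300 * 0.03
= 9.0

9.0 drops


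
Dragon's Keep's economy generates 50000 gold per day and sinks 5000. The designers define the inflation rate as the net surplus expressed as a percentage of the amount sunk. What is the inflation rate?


Net gold = 50000 - 5000 = 45000
Inflation rate = net / sunk * 100 = 45000 / 5000 * 100
= 9.0 * 100
= 900.00%

900.00%


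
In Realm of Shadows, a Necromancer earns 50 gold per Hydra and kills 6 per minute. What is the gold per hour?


Gold per minute = 50 * 6 = 300
Gold per hour = 300 * 60 = 18000

18000 gold/hour


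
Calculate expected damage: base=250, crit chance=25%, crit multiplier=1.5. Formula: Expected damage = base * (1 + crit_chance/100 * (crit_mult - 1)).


E[dmg] = base * (1 + crit_chance * (crit_mult - 1))
cc as decimal = 25/100 = 0.25
cm - 1 = 1.5 - 1 = 0.5
Bonus factor = 0.25 * 0.5 = 0.125
Total multiplier = 1 + 0.125 = 1.125
Expected damage = 250 * 1.125 = 281.25

281.25 damage


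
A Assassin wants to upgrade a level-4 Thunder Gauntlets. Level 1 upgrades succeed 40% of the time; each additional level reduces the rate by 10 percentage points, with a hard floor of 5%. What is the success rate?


raw_rate = 40 - 10 * (4 - 1)
= 40 - 10 * 3
= 40 - 30
= 10
Apply floor: max(10, 5) = 10%

10%


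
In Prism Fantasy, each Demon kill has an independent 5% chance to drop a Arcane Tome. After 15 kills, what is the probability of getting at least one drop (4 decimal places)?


P(at least one) = 1 - P(none) = 1 - (1-p)^n
p = 5/100 = 0.05
1 - p = 0.95
(1 - p)^15 = 0.95^15 = 0.463291
P(at least one) = 1 - 0.463291 = 0.5367

0.5367


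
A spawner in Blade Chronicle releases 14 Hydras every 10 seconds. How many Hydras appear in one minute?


Spawns per minute = count * (60 / interval)
= 14 * (60 / 10)
= 14 * 6.0
= 84.0

84.0 per minute


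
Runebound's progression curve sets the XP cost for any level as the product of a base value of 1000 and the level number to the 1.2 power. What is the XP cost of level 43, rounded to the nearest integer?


XP = 1000 * level^1.2
Substitute level = 43:
XP = 1000 * 43^1.2
= 1000 * 91.2351
= 91235

91235 XP


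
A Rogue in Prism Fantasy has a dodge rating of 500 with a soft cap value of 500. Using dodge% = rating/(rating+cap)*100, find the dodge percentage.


dodge% = 500 / (500 + 500) * 100
= 500 / 1000 * 100
= 0.5 * 100
= 50.00%

50.00%


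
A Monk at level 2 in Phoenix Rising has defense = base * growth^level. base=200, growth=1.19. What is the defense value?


value = base * growth^level
= 200 * 1.19^2
= 200 * 1.4161
= 283.22

283.22 defense


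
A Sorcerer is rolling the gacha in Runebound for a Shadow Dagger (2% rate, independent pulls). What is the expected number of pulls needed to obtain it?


Expected pulls for a geometric distribution = 1/p = 100 / rate%
= 100 / 2
= 50.0

50.0 pulls


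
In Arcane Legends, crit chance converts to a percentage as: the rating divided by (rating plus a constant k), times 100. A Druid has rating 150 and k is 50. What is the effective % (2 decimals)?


effective% = rating / (rating + k) * 100
= 150 / (150 + 50) * 100
= 150 / 200 * 100
= 0.75 * 100
= 75.00%

75.00%


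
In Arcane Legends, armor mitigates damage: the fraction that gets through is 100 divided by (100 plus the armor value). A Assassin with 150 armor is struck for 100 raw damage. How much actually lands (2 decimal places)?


actual = 100 * 100 / (100 + 150)
= 100 * 100 / 250
= 10000 / 250
= 40.00

40.00 damage


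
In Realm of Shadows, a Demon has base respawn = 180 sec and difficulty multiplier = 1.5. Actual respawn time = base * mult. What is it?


Respawn time = base * multiplier
= 180 * 1.5
= 270.0 seconds

270.0 seconds


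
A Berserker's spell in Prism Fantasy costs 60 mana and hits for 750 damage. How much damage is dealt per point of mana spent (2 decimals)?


Efficiency = damage / mana
= 750 / 60
= 12.50

12.50 dmg/mana


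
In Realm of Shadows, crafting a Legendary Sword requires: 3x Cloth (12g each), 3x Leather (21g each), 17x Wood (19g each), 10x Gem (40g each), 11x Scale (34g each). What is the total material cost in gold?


Cost breakdown:
  Cloth: 3 * 12 = 36
  Leather: 3 * 21 = 63
  Wood: 17 * 19 = 323
  Gem: 10 * 40 = 400
  Scale: 11 * 34 = 374
Total = 36 + 63 + 323 + 400 + 374 = 1196

1196 gold


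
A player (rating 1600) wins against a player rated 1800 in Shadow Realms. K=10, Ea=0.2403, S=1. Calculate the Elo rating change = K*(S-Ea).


Elo update: delta = K * (S - Ea), where S = 1 (wins)
S - Ea = 1 - 0.2403 = 0.7597
Rating change = 10 * 0.7597
= 7.60

7.60 rating points


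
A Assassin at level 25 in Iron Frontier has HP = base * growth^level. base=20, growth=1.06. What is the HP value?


value = base * growth^level
= 20 * 1.06^25
= 20 * 4.291871
= 85.84

85.84 HP


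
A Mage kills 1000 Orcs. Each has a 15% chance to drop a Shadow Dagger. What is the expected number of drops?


Expected drops = kills * (drop_rate / 100)
= 1000 * (15 / 100)
= 1000 * 0.15
= 150.0

150.0 drops


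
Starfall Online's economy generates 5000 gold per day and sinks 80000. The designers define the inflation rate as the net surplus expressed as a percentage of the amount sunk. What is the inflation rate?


Net gold = 5000 - 80000 = -75000
Inflation rate = net / sunk * 100 = -75000 / 80000 * 100
= -0.9375 * 100
= -93.75%

-93.75%


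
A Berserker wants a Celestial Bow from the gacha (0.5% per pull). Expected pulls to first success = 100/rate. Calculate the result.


Expected pulls for a geometric distribution = 1/p = 100 / rate%
= 100 / 0.5
= 200.0

200.0 pulls


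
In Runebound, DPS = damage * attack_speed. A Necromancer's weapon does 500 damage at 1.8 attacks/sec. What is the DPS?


DPS = damage * attack_speed
= 500 * 1.8
= 900.0

900.0 DPS


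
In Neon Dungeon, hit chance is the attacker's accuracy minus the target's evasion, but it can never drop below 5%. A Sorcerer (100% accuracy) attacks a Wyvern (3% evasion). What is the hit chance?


accuracy - evasion = 100 - 3 = 97
Apply floor: max(97, 5) = 97
Hit chance = 97%

97%


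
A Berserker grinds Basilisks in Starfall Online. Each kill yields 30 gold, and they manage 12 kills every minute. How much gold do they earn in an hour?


Gold per minute = 30 * 12 = 360
Gold per hour = 360 * 60 = 21600

21600 gold/hour


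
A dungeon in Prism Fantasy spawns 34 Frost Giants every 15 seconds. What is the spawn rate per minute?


Spawns per minute = count * (60 / interval)
= 34 * (60 / 15)
= 34 * 4.0
= 136.0

136.0 per minute


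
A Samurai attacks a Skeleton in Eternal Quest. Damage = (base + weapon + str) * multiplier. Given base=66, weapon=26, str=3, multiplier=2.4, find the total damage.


Sum base + weapon + str = 66 + 26 + 3 = 95
Multiply by 2.4:
95 * 2.4 = 228.0

228.0 damage


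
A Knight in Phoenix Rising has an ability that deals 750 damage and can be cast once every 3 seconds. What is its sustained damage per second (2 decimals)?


DPS = damage / cooldown
= 750 / 3
= 250.00

250.00 DPS


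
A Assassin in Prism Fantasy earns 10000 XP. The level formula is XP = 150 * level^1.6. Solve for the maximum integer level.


XP = 150 * level^1.6, so level = (XP / 150)^(1/1.6)
= (10000 / 150)^(1/1.6)
= 66.6667^0.625
= 13.802
Floor: level = 13

level 13


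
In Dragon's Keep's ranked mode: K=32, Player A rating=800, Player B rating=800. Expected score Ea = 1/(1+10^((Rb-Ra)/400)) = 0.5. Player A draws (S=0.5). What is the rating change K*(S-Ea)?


Elo update: delta = K * (S - Ea), where S = 0.5 (draws)
S - Ea = 0.5 - 0.5 = 0.0
Rating change = 32 * 0.0
= 0.00

0.00 rating points


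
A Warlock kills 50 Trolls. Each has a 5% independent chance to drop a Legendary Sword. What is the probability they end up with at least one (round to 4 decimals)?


P(at least one) = 1 - P(none) = 1 - (1-p)^n
p = 5/100 = 0.05
1 - p = 0.95
(1 - p)^50 = 0.95^50 = 0.076945
P(at least one) = 1 - 0.076945 = 0.9231

0.9231


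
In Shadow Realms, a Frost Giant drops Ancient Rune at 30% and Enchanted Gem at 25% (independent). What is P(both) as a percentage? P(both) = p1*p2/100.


For independent events, P(both) = P(A) * P(B)
= 30% * 25%
= 750 / 100 %
= 7.5%

7.5%


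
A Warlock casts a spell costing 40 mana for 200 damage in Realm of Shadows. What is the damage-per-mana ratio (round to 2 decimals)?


Efficiency = damage / mana
= 200 / 40
= 5.00

5.00 dmg/mana


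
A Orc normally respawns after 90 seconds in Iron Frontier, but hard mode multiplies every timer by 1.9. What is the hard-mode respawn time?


Respawn time = base * multiplier
= 90 * 1.9
= 171.0 seconds

171.0 seconds


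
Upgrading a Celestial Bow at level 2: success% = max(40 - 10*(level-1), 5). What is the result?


raw_rate = 40 - 10 * (2 - 1)
= 40 - 10 * 1
= 40 - 10
= 30
Apply floor: max(30, 5) = 30%

30%


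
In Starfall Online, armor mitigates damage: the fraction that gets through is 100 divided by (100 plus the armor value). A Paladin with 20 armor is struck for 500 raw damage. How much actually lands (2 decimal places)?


actual = 500 * 100 / (100 + 20)
= 500 * 100 / 120
= 50000 / 120
= 416.67

416.67 damage


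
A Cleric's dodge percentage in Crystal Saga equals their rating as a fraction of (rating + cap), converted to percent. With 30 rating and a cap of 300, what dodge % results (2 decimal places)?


dodge% = 30 / (30 + 300) * 100
= 30 / 330 * 100
= 0.090909 * 100
= 9.09%

9.09%


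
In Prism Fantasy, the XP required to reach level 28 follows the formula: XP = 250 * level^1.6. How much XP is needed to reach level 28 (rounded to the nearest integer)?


XP = 250 * level^1.6
Substitute level = 28:
XP = 250 * 28^1.6
= 250 * 206.7535
= 51688

51688 XP


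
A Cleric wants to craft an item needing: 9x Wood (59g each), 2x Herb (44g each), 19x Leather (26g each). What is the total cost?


Cost breakdown:
  Wood: 9 * 59 = 531
  Herb: 2 * 44 = 88
  Leather: 19 * 26 = 494
Total = 531 + 88 + 494 = 1113

1113 gold


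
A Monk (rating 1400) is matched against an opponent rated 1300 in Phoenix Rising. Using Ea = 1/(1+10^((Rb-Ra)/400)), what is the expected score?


Elo expected score: Ea = 1/(1 + 10^((Rb-Ra)/400))
Rb - Ra = 1300 - 1400 = -100
(Rb-Ra)/400 = -100/400 = -0.25
10^-0.25 = 0.562341
Ea = 1/(1 + 0.562341) = 1/1.562341 = 0.6401

0.6401


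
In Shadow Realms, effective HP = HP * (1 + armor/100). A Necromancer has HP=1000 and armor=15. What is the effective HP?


EHP = 1000 * (1 + 15/100)
= 1000 * (1 + 0.15)
= 1000 * 1.15
= 1150.0

1150.0 EHP


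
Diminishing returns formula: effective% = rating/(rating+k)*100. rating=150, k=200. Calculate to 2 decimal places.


effective% = rating / (rating + k) * 100
= 150 / (150 + 200) * 100
= 150 / 350 * 100
= 0.428571 * 100
= 42.86%

42.86%


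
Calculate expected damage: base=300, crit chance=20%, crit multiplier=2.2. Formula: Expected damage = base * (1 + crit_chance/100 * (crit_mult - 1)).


E[dmg] = base * (1 + crit_chance * (crit_mult - 1))
cc as decimal = 20/100 = 0.2
cm - 1 = 2.2 - 1 = 1.2
Bonus factor = 0.2 * 1.2 = 0.24
Total multiplier = 1 + 0.24 = 1.24
Expected damage = 300 * 1.24 = 372.00

372.00 damage


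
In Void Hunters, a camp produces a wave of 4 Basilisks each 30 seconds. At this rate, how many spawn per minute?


Spawns per minute = count * (60 / interval)
= 4 * (60 / 30)
= 4 * 2.0
= 8.0

8.0 per minute


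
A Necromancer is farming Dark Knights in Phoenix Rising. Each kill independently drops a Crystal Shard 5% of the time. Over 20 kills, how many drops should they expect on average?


Expected drops = kills * (drop_rate / 100)
= 20 * (5 / 100)
= 20 * 0.05
= 1.0

1.0 drops


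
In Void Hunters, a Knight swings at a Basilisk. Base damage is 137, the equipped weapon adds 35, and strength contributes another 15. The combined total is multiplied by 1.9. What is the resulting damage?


Sum base + weapon + str = 137 + 35 + 15 = 187
Multiply by 1.9:
187 * 1.9 = 355.3

355.3 damage


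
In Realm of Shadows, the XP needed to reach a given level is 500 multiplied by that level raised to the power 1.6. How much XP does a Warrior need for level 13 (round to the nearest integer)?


XP = 500 * level^1.6
Substitute level = 13:
XP = 500 * 13^1.6
= 500 * 60.5772
= 30289

30289 XP


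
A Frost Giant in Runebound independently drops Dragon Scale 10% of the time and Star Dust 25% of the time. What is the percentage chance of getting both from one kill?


For independent events, P(both) = P(A) * P(B)
= 10% * 25%
= 250 / 100 %
= 2.5%

2.5%


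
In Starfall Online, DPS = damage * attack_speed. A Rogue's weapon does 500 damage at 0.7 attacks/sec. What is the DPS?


DPS = damage * attack_speed
= 500 * 0.7
= 350.0

350.0 DPS


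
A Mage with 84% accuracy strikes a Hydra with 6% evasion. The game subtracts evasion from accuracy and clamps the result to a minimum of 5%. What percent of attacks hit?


accuracy - evasion = 84 - 6 = 78
Apply floor: max(78, 5) = 78
Hit chance = 78%

78%


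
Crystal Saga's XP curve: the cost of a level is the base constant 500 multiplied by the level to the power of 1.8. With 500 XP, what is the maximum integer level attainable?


XP = 500 * level^1.8, so level = (XP / 500)^(1/1.8)
= (500 / 500)^(1/1.8)
= 1.0^0.5556
= 1.0
Floor: level = 1

level 1


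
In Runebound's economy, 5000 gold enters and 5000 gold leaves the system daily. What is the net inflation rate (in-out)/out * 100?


Net gold = 5000 - 5000 = 0
Inflation rate = net / sunk * 100 = 0 / 5000 * 100
= 0.0 * 100
= 0.00%

0.00%


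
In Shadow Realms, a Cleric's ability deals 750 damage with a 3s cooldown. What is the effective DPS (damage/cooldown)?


DPS = damage / cooldown
= 750 / 3
= 250.00

250.00 DPS


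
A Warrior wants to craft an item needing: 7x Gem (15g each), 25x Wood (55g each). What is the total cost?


Cost breakdown:
  Gem: 7 * 15 = 105
  Wood: 25 * 55 = 1375
Total = 105 + 1375 = 1480

1480 gold


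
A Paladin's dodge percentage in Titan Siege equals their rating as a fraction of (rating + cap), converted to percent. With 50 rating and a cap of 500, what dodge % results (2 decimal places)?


dodge% = 50 / (50 + 500) * 100
= 50 / 550 * 100
= 0.090909 * 100
= 9.09%

9.09%


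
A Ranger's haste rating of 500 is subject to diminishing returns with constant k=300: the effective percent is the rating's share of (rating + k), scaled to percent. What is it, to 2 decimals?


effective% = rating / (rating + k) * 100
= 500 / (500 + 300) * 100
= 500 / 800 * 100
= 0.625 * 100
= 62.50%

62.50%


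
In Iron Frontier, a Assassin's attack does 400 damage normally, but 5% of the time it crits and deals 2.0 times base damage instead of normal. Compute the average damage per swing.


E[dmg] = base * (1 + crit_chance * (crit_mult - 1))
cc as decimal = 5/100 = 0.05
cm - 1 = 2.0 - 1 = 1.0
Bonus factor = 0.05 * 1.0 = 0.05
Total multiplier = 1 + 0.05 = 1.05
Expected damage = 400 * 1.05 = 420.00

420.00 damage


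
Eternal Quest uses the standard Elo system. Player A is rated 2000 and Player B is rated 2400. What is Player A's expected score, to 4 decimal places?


Elo expected score: Ea = 1/(1 + 10^((Rb-Ra)/400))
Rb - Ra = 2400 - 2000 = 400
(Rb-Ra)/400 = 400/400 = 1.0
10^1.0 = 10.0
Ea = 1/(1 + 10.0) = 1/11.0 = 0.0909

0.0909


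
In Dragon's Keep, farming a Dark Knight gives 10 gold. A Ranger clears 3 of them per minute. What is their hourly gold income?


Gold per minute = 10 * 3 = 30
Gold per hour = 30 * 60 = 1800

1800 gold/hour


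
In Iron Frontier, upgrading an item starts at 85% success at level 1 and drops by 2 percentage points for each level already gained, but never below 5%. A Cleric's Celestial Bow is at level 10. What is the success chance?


raw_rate = 85 - 2 * (10 - 1)
= 85 - 2 * 9
= 85 - 18
= 67
Apply floor: max(67, 5) = 67%

67%


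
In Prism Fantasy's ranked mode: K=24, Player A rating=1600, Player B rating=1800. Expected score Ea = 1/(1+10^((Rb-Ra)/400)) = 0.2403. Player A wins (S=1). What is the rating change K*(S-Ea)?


Elo update: delta = K * (S - Ea), where S = 1 (wins)
S - Ea = 1 - 0.2403 = 0.7597
Rating change = 24 * 0.7597
= 18.23

18.23 rating points


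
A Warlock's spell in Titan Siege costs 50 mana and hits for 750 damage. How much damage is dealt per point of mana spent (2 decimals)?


Efficiency = damage / mana
= 750 / 50
= 15.00

15.00 dmg/mana


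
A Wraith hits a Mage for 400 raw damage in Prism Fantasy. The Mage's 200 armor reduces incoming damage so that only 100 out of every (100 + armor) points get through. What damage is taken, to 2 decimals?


actual = 400 * 100 / (100 + 200)
= 400 * 100 / 300
= 40000 / 300
= 133.33

133.33 damage


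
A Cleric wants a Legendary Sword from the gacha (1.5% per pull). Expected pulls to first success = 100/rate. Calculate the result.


Expected pulls for a geometric distribution = 1/p = 100 / rate%
= 100 / 1.5
= 66.67

66.67 pulls


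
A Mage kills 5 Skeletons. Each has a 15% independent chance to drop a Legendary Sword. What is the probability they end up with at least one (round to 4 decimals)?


P(at least one) = 1 - P(none) = 1 - (1-p)^n
p = 15/100 = 0.15
1 - p = 0.85
(1 - p)^5 = 0.85^5 = 0.443705
P(at least one) = 1 - 0.443705 = 0.5563

0.5563


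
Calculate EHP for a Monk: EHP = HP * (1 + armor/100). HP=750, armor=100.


EHP = 750 * (1 + 100/100)
= 750 * (1 + 1.0)
= 750 * 2.0
= 1500.0

1500.0 EHP


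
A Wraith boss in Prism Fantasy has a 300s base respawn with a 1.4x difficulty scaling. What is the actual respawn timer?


Respawn time = base * multiplier
= 300 * 1.4
= 420.0 seconds

420.0 seconds


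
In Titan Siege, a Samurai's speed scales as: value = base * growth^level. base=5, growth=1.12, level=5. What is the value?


value = base * growth^level
= 5 * 1.12^5
= 5 * 1.762342
= 8.81

8.81 speed


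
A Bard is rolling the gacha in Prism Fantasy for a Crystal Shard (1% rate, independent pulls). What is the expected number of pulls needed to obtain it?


Expected pulls for a geometric distribution = 1/p = 100 / rate%
= 100 / 1
= 100.0

100.0 pulls


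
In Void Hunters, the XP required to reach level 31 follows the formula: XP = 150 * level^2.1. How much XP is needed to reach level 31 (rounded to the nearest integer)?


XP = 150 * level^2.1
Substitute level = 31:
XP = 150 * 31^2.1
= 150 * 1354.7512
= 203213

203213 XP


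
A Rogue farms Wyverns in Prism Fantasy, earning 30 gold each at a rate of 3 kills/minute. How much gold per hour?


Gold per minute = 30 * 3 = 90
Gold per hour = 90 * 60 = 5400

5400 gold/hour


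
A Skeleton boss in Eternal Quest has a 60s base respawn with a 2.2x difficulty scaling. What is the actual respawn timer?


Respawn time = base * multiplier
= 60 * 2.2
= 132.0 seconds

132.0 seconds


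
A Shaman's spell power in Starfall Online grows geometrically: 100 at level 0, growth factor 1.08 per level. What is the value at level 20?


value = base * growth^level
= 100 * 1.08^20
= 100 * 4.660957
= 466.10

466.10 spell power


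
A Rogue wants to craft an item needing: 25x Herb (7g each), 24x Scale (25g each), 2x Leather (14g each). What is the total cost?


Cost breakdown:
  Herb: 25 * 7 = 175
  Scale: 24 * 25 = 600
  Leather: 2 * 14 = 28
Total = 175 + 600 + 28 = 803

803 gold
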